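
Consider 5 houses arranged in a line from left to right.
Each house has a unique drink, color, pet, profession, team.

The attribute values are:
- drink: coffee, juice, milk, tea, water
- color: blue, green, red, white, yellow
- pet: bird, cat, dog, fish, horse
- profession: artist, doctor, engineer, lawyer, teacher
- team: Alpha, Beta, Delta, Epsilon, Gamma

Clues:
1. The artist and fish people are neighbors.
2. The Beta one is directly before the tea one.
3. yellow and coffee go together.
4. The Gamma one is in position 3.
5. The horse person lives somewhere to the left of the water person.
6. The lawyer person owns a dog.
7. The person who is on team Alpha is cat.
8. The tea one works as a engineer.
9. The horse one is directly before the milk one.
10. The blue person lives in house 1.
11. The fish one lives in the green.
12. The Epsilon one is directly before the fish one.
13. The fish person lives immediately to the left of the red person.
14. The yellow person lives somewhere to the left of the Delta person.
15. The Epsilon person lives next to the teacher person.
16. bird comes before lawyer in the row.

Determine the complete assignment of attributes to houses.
Solution:

House | Drink | Color | Pet | Profession | Team
-----------------------------------------------
  1   | juice | blue | horse | artist | Epsilon
  2   | milk | green | fish | teacher | Beta
  3   | tea | red | bird | engineer | Gamma
  4   | coffee | yellow | cat | doctor | Alpha
  5   | water | white | dog | lawyer | Delta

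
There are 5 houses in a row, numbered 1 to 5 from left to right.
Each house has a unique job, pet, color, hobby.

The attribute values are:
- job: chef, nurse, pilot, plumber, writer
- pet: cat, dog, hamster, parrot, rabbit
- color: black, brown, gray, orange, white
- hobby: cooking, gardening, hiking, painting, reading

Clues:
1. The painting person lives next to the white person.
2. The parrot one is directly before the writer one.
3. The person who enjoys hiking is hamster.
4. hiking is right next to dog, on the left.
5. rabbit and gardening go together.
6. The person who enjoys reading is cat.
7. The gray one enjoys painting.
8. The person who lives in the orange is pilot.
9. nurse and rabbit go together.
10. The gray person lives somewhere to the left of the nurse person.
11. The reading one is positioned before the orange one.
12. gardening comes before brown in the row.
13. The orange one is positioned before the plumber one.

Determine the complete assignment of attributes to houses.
Solution:

House | Job | Pet | Color | Hobby
---------------------------------
  1   | chef | parrot | gray | painting
  2   | writer | cat | white | reading
  3   | nurse | rabbit | black | gardening
  4   | pilot | hamster | orange | hiking
  5   | plumber | dog | brown | cooking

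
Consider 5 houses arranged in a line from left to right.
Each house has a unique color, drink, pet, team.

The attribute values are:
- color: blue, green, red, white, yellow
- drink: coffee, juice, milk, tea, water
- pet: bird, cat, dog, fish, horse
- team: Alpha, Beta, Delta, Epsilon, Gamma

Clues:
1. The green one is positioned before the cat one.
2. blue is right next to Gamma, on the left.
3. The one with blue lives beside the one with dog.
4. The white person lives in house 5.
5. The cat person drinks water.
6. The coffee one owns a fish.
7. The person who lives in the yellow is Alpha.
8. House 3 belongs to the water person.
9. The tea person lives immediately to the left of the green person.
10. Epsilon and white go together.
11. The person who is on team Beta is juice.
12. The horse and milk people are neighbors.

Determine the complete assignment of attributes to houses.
Solution:

House | Color | Drink | Pet | Team
----------------------------------
  1   | blue | tea | horse | Delta
  2   | green | milk | dog | Gamma
  3   | yellow | water | cat | Alpha
  4   | red | juice | bird | Beta
  5   | white | coffee | fish | Epsilon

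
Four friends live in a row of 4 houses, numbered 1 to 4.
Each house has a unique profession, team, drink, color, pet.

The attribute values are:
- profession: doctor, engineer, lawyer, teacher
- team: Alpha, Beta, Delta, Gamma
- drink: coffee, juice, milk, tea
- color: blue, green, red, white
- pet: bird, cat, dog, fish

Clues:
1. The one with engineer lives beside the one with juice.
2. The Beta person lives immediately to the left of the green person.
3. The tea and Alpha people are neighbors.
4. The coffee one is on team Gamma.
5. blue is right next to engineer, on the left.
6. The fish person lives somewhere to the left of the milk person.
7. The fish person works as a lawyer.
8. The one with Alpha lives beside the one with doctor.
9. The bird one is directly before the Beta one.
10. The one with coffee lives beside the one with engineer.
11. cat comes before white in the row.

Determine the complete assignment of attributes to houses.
Solution:

House | Profession | Team | Drink | Color | Pet
-----------------------------------------------
  1   | teacher | Gamma | coffee | blue | bird
  2   | engineer | Beta | tea | red | cat
  3   | lawyer | Alpha | juice | green | fish
  4   | doctor | Delta | milk | white | dog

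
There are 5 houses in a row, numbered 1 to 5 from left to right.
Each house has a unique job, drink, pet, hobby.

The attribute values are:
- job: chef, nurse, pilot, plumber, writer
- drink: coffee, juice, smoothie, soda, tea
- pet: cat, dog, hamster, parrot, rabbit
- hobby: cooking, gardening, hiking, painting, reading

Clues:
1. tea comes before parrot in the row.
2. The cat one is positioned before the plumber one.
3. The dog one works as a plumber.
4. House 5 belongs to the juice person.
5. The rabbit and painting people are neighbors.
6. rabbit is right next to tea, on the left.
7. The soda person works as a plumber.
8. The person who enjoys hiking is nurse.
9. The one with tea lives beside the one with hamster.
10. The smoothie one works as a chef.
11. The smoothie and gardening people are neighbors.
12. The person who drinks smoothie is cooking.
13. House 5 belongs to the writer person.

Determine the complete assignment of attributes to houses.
Solution:

House | Job | Drink | Pet | Hobby
---------------------------------
  1   | nurse | coffee | rabbit | hiking
  2   | pilot | tea | cat | painting
  3   | chef | smoothie | hamster | cooking
  4   | plumber | soda | dog | gardening
  5   | writer | juice | parrot | reading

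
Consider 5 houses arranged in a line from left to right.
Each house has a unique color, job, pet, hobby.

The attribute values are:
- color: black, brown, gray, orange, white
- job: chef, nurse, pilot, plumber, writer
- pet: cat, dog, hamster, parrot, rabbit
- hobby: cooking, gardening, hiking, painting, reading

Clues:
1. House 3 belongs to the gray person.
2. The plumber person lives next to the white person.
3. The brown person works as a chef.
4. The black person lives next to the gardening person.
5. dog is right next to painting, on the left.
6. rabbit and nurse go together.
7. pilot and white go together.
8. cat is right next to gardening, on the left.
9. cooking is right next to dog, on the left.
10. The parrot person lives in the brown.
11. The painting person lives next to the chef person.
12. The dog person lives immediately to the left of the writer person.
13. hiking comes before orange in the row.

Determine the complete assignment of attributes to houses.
Solution:

House | Color | Job | Pet | Hobby
---------------------------------
  1   | black | plumber | cat | cooking
  2   | white | pilot | dog | gardening
  3   | gray | writer | hamster | painting
  4   | brown | chef | parrot | hiking
  5   | orange | nurse | rabbit | reading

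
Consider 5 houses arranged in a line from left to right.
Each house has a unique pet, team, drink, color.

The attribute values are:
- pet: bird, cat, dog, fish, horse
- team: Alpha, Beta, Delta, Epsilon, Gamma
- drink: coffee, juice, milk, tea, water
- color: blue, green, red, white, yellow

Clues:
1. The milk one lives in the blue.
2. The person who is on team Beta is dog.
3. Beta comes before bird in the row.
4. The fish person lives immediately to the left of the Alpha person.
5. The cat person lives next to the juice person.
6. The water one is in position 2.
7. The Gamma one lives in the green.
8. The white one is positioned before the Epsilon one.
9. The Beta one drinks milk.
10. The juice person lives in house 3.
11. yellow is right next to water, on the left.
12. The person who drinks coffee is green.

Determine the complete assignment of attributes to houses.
Solution:

House | Pet | Team | Drink | Color
----------------------------------
  1   | fish | Delta | tea | yellow
  2   | cat | Alpha | water | white
  3   | horse | Epsilon | juice | red
  4   | dog | Beta | milk | blue
  5   | bird | Gamma | coffee | green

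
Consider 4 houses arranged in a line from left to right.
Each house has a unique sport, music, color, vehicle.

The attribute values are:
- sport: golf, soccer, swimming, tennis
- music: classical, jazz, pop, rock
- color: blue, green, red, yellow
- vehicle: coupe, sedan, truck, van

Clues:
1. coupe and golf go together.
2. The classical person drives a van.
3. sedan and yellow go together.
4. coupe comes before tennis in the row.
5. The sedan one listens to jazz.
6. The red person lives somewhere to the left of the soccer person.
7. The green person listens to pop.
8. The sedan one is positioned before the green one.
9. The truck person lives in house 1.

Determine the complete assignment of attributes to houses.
Solution:

House | Sport | Music | Color | Vehicle
---------------------------------------
  1   | swimming | rock | red | truck
  2   | soccer | jazz | yellow | sedan
  3   | golf | pop | green | coupe
  4   | tennis | classical | blue | van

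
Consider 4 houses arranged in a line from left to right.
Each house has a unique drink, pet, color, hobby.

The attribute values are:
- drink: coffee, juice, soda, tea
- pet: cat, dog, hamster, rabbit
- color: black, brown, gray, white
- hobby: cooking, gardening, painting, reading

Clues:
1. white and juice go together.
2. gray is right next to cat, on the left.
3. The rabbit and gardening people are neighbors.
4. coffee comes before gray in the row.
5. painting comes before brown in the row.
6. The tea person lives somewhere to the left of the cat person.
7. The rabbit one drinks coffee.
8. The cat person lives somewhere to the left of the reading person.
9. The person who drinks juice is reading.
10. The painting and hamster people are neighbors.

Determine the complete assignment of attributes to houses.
Solution:

House | Drink | Pet | Color | Hobby
-----------------------------------
  1   | coffee | rabbit | black | painting
  2   | tea | hamster | gray | gardening
  3   | soda | cat | brown | cooking
  4   | juice | dog | white | reading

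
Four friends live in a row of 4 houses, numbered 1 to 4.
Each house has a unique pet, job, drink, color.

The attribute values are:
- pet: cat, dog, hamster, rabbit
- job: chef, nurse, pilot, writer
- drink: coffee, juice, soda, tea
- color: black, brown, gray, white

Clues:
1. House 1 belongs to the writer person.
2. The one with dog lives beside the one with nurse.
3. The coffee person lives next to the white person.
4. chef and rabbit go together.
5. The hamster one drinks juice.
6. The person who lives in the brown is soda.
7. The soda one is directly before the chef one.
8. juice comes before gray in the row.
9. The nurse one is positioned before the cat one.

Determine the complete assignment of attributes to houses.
Solution:

House | Pet | Job | Drink | Color
---------------------------------
  1   | dog | writer | coffee | black
  2   | hamster | nurse | juice | white
  3   | cat | pilot | soda | brown
  4   | rabbit | chef | tea | gray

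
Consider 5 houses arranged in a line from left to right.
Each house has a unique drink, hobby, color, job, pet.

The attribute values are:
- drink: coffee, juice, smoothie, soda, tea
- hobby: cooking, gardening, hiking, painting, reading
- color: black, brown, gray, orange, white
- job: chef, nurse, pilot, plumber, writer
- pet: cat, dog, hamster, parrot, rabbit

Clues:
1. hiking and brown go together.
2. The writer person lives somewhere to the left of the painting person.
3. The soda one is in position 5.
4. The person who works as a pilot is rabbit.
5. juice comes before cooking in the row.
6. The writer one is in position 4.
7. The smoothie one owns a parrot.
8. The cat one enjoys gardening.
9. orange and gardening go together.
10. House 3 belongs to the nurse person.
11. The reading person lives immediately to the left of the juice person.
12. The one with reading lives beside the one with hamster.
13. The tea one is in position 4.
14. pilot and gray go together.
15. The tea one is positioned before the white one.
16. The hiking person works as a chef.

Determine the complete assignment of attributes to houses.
Solution:

House | Drink | Hobby | Color | Job | Pet
-----------------------------------------
  1   | coffee | reading | gray | pilot | rabbit
  2   | juice | hiking | brown | chef | hamster
  3   | smoothie | cooking | black | nurse | parrot
  4   | tea | gardening | orange | writer | cat
  5   | soda | painting | white | plumber | dog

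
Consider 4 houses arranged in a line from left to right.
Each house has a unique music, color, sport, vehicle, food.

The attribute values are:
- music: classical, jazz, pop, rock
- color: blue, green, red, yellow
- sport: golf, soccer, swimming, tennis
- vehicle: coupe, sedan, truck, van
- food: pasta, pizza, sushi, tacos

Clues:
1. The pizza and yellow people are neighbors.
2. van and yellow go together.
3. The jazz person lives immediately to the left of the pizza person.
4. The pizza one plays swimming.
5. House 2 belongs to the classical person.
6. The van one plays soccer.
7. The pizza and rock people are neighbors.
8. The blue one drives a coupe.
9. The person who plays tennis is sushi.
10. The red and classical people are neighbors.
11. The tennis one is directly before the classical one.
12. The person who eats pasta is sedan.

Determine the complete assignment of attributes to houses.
Solution:

House | Music | Color | Sport | Vehicle | Food
----------------------------------------------
  1   | jazz | red | tennis | truck | sushi
  2   | classical | blue | swimming | coupe | pizza
  3   | rock | yellow | soccer | van | tacos
  4   | pop | green | golf | sedan | pasta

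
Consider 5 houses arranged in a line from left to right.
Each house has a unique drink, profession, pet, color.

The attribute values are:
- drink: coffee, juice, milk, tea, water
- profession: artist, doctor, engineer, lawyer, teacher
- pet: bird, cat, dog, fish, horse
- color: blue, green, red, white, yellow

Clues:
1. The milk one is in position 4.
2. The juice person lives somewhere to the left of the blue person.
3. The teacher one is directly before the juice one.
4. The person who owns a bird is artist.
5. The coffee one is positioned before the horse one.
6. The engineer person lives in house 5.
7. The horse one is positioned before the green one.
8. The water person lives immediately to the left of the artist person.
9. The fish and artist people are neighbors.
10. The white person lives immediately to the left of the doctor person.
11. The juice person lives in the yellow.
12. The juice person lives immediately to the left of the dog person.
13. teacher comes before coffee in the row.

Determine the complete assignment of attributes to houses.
Solution:

House | Drink | Profession | Pet | Color
----------------------------------------
  1   | water | teacher | fish | red
  2   | juice | artist | bird | yellow
  3   | coffee | lawyer | dog | white
  4   | milk | doctor | horse | blue
  5   | tea | engineer | cat | green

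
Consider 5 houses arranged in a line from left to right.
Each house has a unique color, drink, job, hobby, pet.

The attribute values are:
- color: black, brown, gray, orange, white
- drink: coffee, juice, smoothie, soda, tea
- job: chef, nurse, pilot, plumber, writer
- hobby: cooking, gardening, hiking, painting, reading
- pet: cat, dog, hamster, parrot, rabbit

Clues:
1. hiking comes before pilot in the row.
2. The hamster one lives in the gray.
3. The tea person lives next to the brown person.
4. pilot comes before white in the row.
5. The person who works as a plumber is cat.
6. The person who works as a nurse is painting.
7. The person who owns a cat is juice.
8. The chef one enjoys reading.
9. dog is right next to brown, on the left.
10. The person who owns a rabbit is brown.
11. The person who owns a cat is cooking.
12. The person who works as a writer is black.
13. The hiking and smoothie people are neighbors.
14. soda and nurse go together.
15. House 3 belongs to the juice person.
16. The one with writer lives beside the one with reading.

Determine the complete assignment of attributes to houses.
Solution:

House | Color | Drink | Job | Hobby | Pet
-----------------------------------------
  1   | black | tea | writer | hiking | dog
  2   | brown | smoothie | chef | reading | rabbit
  3   | orange | juice | plumber | cooking | cat
  4   | gray | coffee | pilot | gardening | hamster
  5   | white | soda | nurse | painting | parrot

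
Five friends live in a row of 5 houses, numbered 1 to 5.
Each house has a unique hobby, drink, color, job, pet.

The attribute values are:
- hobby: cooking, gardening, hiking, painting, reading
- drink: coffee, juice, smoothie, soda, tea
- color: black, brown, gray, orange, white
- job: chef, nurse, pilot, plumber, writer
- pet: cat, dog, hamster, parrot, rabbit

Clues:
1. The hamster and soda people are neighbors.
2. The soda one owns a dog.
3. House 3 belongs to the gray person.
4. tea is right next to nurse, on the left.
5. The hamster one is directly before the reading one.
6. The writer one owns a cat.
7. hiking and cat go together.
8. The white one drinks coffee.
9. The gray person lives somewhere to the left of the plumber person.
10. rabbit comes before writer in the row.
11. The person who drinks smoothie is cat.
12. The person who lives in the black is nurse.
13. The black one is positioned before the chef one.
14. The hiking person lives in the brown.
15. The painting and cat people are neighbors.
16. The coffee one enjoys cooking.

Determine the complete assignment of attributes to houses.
Solution:

House | Hobby | Drink | Color | Job | Pet
-----------------------------------------
  1   | gardening | tea | orange | pilot | hamster
  2   | reading | soda | black | nurse | dog
  3   | painting | juice | gray | chef | rabbit
  4   | hiking | smoothie | brown | writer | cat
  5   | cooking | coffee | white | plumber | parrot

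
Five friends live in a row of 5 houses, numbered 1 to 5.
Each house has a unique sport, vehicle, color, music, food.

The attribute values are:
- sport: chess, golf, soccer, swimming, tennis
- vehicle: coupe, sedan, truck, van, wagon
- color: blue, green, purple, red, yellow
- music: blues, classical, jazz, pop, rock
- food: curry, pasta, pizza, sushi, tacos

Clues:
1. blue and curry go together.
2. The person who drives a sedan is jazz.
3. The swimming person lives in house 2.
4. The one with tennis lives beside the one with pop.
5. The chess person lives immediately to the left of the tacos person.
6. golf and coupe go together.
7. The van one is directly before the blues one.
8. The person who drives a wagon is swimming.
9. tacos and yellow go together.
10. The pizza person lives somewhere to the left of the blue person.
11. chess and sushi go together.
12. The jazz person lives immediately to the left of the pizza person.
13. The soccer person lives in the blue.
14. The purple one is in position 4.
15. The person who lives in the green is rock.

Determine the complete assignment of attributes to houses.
Solution:

House | Sport | Vehicle | Color | Music | Food
----------------------------------------------
  1   | chess | van | green | rock | sushi
  2   | swimming | wagon | yellow | blues | tacos
  3   | tennis | sedan | red | jazz | pasta
  4   | golf | coupe | purple | pop | pizza
  5   | soccer | truck | blue | classical | curry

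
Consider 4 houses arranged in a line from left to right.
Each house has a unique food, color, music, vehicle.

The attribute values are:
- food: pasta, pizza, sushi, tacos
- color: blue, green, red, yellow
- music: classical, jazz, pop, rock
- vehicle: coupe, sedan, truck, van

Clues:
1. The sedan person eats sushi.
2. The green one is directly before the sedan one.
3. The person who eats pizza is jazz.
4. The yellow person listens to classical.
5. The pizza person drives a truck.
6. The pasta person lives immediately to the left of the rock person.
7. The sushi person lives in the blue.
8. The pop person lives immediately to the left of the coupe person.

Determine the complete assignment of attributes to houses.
Solution:

House | Food | Color | Music | Vehicle
--------------------------------------
  1   | pizza | green | jazz | truck
  2   | sushi | blue | pop | sedan
  3   | pasta | yellow | classical | coupe
  4   | tacos | red | rock | van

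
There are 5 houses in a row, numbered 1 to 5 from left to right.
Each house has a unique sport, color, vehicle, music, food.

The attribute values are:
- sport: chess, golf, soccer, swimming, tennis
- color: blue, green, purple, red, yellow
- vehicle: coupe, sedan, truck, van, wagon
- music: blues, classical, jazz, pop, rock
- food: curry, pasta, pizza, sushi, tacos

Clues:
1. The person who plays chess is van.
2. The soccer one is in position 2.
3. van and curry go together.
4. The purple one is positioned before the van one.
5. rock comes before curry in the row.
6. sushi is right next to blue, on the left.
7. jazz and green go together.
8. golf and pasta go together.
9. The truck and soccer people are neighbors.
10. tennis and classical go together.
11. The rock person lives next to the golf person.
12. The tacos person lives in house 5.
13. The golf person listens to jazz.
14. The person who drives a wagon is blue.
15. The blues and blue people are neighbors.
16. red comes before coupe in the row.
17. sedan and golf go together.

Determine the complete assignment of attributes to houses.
Solution:

House | Sport | Color | Vehicle | Music | Food
----------------------------------------------
  1   | swimming | purple | truck | blues | sushi
  2   | soccer | blue | wagon | rock | pizza
  3   | golf | green | sedan | jazz | pasta
  4   | chess | red | van | pop | curry
  5   | tennis | yellow | coupe | classical | tacos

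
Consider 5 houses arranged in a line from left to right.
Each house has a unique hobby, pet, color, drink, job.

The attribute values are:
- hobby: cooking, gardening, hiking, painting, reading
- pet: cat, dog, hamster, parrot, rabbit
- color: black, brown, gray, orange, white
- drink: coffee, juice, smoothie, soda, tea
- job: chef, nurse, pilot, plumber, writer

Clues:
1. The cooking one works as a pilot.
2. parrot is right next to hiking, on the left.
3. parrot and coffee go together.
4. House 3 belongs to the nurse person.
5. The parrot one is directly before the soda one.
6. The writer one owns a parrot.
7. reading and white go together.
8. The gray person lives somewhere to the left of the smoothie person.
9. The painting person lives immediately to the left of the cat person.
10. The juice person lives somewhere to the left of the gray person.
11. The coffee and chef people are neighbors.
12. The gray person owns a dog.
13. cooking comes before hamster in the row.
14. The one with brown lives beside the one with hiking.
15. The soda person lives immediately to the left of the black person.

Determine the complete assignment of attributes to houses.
Solution:

House | Hobby | Pet | Color | Drink | Job
-----------------------------------------
  1   | painting | parrot | brown | coffee | writer
  2   | hiking | cat | orange | soda | chef
  3   | gardening | rabbit | black | juice | nurse
  4   | cooking | dog | gray | tea | pilot
  5   | reading | hamster | white | smoothie | plumber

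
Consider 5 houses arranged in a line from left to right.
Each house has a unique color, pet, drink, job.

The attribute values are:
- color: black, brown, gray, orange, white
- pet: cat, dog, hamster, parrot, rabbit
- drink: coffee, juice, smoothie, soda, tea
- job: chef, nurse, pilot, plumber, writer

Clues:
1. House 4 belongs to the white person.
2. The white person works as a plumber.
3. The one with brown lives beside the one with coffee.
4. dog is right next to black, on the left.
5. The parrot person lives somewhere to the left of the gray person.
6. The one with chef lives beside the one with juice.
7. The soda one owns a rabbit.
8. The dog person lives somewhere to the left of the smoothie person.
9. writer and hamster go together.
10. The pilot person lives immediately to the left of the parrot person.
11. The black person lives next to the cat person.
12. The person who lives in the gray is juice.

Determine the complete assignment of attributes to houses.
Solution:

House | Color | Pet | Drink | Job
---------------------------------
  1   | brown | dog | tea | pilot
  2   | black | parrot | coffee | chef
  3   | gray | cat | juice | nurse
  4   | white | rabbit | soda | plumber
  5   | orange | hamster | smoothie | writer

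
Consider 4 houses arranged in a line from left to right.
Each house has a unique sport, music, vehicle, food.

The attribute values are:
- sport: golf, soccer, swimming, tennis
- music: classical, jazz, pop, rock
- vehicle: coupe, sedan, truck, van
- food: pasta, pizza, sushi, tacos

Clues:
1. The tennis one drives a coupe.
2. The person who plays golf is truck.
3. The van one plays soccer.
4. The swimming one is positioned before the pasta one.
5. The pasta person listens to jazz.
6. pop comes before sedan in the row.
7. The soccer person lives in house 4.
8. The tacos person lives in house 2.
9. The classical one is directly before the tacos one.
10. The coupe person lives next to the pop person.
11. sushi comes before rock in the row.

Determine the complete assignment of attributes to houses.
Solution:

House | Sport | Music | Vehicle | Food
--------------------------------------
  1   | tennis | classical | coupe | sushi
  2   | golf | pop | truck | tacos
  3   | swimming | rock | sedan | pizza
  4   | soccer | jazz | van | pasta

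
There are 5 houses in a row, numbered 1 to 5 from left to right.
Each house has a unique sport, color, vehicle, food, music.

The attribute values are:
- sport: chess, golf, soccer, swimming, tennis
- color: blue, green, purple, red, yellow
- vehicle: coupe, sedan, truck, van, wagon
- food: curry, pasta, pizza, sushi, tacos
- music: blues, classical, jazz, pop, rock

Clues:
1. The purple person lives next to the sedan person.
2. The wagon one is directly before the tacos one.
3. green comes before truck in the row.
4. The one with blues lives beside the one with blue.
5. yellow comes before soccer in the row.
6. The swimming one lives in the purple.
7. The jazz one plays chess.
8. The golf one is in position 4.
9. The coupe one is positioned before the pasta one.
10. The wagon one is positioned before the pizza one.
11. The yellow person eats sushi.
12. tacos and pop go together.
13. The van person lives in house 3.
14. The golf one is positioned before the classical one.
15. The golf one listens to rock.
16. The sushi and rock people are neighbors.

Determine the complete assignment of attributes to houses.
Solution:

House | Sport | Color | Vehicle | Food | Music
----------------------------------------------
  1   | swimming | purple | wagon | curry | blues
  2   | tennis | blue | sedan | tacos | pop
  3   | chess | yellow | van | sushi | jazz
  4   | golf | green | coupe | pizza | rock
  5   | soccer | red | truck | pasta | classical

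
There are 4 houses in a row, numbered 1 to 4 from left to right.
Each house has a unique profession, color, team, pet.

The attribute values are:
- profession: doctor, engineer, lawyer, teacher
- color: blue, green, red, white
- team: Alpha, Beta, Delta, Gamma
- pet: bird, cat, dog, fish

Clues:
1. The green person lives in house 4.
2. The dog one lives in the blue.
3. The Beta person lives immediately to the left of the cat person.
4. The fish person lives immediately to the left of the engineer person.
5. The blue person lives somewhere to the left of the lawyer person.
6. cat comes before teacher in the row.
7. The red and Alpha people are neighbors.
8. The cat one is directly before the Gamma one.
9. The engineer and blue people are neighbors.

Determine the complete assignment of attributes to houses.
Solution:

House | Profession | Color | Team | Pet
---------------------------------------
  1   | doctor | red | Beta | fish
  2   | engineer | white | Alpha | cat
  3   | teacher | blue | Gamma | dog
  4   | lawyer | green | Delta | bird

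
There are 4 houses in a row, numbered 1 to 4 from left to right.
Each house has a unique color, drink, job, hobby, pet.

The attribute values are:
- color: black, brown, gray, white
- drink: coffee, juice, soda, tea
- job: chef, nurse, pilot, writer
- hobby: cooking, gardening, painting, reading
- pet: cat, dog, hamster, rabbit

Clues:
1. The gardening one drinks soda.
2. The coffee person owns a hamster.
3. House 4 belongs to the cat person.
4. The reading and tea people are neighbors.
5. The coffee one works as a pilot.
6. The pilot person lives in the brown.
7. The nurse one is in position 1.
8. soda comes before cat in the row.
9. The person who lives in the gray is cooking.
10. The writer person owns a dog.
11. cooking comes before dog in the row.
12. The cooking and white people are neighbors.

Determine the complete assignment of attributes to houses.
Solution:

House | Color | Drink | Job | Hobby | Pet
-----------------------------------------
  1   | gray | juice | nurse | cooking | rabbit
  2   | white | soda | writer | gardening | dog
  3   | brown | coffee | pilot | reading | hamster
  4   | black | tea | chef | painting | cat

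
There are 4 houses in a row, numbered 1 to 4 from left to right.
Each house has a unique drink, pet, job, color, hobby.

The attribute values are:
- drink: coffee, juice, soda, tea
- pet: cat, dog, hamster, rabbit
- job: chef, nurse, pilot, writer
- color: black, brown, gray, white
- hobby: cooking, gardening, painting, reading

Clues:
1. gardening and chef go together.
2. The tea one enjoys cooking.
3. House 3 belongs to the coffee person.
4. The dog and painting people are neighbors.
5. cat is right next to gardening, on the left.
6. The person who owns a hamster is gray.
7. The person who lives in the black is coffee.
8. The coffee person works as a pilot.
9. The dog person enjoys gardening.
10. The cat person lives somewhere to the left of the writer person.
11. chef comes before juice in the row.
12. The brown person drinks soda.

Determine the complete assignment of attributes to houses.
Solution:

House | Drink | Pet | Job | Color | Hobby
-----------------------------------------
  1   | tea | cat | nurse | white | cooking
  2   | soda | dog | chef | brown | gardening
  3   | coffee | rabbit | pilot | black | painting
  4   | juice | hamster | writer | gray | reading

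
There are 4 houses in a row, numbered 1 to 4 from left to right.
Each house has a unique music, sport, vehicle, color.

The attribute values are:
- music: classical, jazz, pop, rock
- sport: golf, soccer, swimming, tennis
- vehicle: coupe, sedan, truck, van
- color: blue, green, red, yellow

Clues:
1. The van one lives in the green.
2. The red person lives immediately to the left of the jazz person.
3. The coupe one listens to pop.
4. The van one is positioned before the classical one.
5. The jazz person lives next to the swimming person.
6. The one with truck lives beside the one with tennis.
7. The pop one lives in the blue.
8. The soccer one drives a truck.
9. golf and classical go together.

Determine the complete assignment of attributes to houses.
Solution:

House | Music | Sport | Vehicle | Color
---------------------------------------
  1   | rock | soccer | truck | red
  2   | jazz | tennis | van | green
  3   | pop | swimming | coupe | blue
  4   | classical | golf | sedan | yellow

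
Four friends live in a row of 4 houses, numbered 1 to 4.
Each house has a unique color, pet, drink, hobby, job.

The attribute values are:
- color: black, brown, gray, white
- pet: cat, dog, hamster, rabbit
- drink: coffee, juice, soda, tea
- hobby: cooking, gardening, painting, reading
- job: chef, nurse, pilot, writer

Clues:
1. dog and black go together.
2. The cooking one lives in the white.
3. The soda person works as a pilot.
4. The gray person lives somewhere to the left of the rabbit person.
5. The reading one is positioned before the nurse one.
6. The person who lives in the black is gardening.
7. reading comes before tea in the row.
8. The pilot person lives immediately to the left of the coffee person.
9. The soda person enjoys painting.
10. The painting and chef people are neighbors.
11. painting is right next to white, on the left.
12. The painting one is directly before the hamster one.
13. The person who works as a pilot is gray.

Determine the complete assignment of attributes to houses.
Solution:

House | Color | Pet | Drink | Hobby | Job
-----------------------------------------
  1   | gray | cat | soda | painting | pilot
  2   | white | hamster | coffee | cooking | chef
  3   | brown | rabbit | juice | reading | writer
  4   | black | dog | tea | gardening | nurse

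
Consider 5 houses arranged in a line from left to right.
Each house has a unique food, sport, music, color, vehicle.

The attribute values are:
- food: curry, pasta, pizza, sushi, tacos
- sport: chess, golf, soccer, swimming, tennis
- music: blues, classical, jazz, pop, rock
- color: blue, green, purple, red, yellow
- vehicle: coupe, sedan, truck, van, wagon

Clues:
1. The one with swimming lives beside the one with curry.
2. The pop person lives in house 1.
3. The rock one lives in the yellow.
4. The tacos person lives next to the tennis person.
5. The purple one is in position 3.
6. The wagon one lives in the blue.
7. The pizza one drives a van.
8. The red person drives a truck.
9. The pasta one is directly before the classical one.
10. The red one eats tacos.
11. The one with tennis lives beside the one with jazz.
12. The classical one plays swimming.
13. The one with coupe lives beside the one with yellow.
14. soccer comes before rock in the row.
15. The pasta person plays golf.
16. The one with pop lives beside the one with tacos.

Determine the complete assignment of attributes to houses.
Solution:

House | Food | Sport | Music | Color | Vehicle
----------------------------------------------
  1   | pasta | golf | pop | blue | wagon
  2   | tacos | swimming | classical | red | truck
  3   | curry | tennis | blues | purple | sedan
  4   | sushi | soccer | jazz | green | coupe
  5   | pizza | chess | rock | yellow | van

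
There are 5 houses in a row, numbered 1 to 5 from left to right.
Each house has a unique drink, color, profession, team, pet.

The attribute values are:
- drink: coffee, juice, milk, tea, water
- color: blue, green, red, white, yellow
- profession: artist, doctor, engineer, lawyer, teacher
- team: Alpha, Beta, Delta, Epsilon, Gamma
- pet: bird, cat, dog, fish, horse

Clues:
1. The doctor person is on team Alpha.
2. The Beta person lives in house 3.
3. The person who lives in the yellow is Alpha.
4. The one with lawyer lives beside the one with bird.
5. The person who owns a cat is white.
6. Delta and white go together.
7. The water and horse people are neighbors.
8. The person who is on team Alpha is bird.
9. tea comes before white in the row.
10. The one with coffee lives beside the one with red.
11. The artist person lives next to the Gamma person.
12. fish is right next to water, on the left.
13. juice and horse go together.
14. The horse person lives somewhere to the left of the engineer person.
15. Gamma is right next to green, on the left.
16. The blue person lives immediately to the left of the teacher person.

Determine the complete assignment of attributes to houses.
Solution:

House | Drink | Color | Profession | Team | Pet
-----------------------------------------------
  1   | coffee | blue | artist | Epsilon | fish
  2   | water | red | teacher | Gamma | dog
  3   | juice | green | lawyer | Beta | horse
  4   | tea | yellow | doctor | Alpha | bird
  5   | milk | white | engineer | Delta | cat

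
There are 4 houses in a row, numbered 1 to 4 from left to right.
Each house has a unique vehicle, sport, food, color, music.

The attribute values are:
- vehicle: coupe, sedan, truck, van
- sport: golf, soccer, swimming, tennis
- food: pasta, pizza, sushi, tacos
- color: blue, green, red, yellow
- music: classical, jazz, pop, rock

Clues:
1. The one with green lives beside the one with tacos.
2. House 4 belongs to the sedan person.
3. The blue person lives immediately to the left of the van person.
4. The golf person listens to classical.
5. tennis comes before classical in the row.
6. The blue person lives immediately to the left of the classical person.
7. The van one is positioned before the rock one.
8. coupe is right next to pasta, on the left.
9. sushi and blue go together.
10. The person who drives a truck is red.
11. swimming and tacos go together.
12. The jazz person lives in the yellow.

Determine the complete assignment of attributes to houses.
Solution:

House | Vehicle | Sport | Food | Color | Music
----------------------------------------------
  1   | coupe | tennis | sushi | blue | pop
  2   | van | golf | pasta | green | classical
  3   | truck | swimming | tacos | red | rock
  4   | sedan | soccer | pizza | yellow | jazz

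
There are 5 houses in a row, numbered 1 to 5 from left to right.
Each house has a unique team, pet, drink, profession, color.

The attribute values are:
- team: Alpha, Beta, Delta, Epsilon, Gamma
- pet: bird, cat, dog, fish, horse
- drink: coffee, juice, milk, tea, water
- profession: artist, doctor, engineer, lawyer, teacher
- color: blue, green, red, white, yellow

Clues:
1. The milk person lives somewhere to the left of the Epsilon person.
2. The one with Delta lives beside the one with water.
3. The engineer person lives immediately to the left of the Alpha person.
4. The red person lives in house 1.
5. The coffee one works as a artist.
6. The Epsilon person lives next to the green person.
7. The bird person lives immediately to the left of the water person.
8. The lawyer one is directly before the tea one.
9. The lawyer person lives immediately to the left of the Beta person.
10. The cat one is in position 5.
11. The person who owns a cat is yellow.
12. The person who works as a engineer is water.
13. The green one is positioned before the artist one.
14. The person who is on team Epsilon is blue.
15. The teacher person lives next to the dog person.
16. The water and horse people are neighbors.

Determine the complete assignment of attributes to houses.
Solution:

House | Team | Pet | Drink | Profession | Color
-----------------------------------------------
  1   | Delta | bird | milk | teacher | red
  2   | Epsilon | dog | water | engineer | blue
  3   | Alpha | horse | juice | lawyer | green
  4   | Beta | fish | tea | doctor | white
  5   | Gamma | cat | coffee | artist | yellow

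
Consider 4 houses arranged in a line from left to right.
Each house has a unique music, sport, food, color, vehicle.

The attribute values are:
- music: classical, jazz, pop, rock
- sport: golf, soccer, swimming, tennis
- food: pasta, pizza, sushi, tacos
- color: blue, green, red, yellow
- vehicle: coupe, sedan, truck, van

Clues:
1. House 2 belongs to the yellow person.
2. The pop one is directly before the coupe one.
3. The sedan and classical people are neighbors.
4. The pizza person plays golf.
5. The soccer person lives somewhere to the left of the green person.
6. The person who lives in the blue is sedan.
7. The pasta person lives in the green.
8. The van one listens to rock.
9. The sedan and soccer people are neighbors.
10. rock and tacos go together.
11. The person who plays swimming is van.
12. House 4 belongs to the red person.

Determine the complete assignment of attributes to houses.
Solution:

House | Music | Sport | Food | Color | Vehicle
----------------------------------------------
  1   | pop | golf | pizza | blue | sedan
  2   | classical | soccer | sushi | yellow | coupe
  3   | jazz | tennis | pasta | green | truck
  4   | rock | swimming | tacos | red | van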